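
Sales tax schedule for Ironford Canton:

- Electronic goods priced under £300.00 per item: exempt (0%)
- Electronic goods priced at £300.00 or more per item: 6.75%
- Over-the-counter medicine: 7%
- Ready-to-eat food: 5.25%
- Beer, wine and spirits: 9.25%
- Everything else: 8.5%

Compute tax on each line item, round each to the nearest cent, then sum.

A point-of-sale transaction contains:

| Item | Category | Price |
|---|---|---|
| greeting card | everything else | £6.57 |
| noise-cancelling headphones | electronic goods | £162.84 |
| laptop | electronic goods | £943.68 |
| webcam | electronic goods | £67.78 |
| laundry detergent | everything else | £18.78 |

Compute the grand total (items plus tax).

Greeting card £6.57: everything else → 8.5% → £0.56
Noise-cancelling headphones £162.84: electronic goods, under £300.00 → 0% → £0.00
Laptop £943.68: electronic goods, £300.00 or more → 6.75% → £63.70
Webcam £67.78: electronic goods, under £300.00 → 0% → £0.00
Laundry detergent £18.78: everything else → 8.5% → £1.60
Subtotal = £1199.65; tax = £65.86; total due = £1265.51

£1265.51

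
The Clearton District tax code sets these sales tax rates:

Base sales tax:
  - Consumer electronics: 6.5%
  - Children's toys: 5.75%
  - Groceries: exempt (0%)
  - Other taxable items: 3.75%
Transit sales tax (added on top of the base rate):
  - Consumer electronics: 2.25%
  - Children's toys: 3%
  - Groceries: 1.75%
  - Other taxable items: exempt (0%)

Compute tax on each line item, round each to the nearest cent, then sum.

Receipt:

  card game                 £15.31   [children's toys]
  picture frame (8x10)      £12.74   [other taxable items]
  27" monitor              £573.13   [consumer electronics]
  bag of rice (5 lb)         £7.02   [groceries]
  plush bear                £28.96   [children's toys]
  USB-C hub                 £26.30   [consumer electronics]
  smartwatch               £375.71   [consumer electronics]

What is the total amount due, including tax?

Card game £15.31: children's toys → 5.75% + 3% transit = 8.75% → £1.34
Picture frame (8x10) £12.74: other taxable items → 3.75% + 0% transit = 3.75% → £0.48
27" monitor £573.13: consumer electronics → 6.5% + 2.25% transit = 8.75% → £50.15
Bag of rice (5 lb) £7.02: groceries → 0% + 1.75% transit = 1.75% → £0.12
Plush bear £28.96: children's toys → 5.75% + 3% transit = 8.75% → £2.53
USB-C hub £26.30: consumer electronics → 6.5% + 2.25% transit = 8.75% → £2.30
Smartwatch £375.71: consumer electronics → 6.5% + 2.25% transit = 8.75% → £32.87
Subtotal = £1039.17; tax = £89.79; total due = £1128.96

£1128.96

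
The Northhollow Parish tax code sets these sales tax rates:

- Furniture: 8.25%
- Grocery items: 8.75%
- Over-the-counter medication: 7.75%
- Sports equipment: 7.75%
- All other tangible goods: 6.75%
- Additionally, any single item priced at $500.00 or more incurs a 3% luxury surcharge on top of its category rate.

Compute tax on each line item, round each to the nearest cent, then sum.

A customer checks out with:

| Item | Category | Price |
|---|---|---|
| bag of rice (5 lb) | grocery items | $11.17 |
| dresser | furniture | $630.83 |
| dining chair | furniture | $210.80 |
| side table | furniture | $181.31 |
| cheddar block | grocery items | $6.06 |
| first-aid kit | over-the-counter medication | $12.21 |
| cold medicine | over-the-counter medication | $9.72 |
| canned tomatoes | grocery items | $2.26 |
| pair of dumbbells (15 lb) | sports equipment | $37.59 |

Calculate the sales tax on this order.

$109.64

Bag of rice (5 lb) $11.17: grocery items → 8.75% → $0.98
Dresser $630.83: furniture → 8.25% + 3% surcharge = 11.25% → $70.97
Dining chair $210.80: furniture → 8.25% → $17.39
Side table $181.31: furniture → 8.25% → $14.96
Cheddar block $6.06: grocery items → 8.75% → $0.53
First-aid kit $12.21: over-the-counter medication → 7.75% → $0.95
Cold medicine $9.72: over-the-counter medication → 7.75% → $0.75
Canned tomatoes $2.26: grocery items → 8.75% → $0.20
Pair of dumbbells (15 lb) $37.59: sports equipment → 7.75% → $2.91
Total tax = $0.98 + $70.97 + $17.39 + $14.96 + $0.53 + $0.95 + $0.75 + $0.20 + $2.91 = $109.64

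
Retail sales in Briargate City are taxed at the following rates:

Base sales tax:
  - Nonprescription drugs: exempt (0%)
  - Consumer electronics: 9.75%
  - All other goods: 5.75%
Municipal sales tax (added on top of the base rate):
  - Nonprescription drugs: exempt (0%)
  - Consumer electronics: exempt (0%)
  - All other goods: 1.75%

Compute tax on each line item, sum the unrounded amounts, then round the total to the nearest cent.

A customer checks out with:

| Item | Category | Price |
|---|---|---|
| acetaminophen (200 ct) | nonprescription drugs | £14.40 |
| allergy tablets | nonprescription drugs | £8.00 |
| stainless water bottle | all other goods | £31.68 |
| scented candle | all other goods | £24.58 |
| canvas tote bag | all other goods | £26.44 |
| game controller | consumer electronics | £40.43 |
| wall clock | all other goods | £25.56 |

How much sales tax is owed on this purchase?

Acetaminophen (200 ct) £14.40: nonprescription drugs → 0% + 0% municipal = 0% → £0.00
Allergy tablets £8.00: nonprescription drugs → 0% + 0% municipal = 0% → £0.00
Stainless water bottle £31.68: all other goods → 5.75% + 1.75% municipal = 7.5% → £2.376
Scented candle £24.58: all other goods → 5.75% + 1.75% municipal = 7.5% → £1.8435
Canvas tote bag £26.44: all other goods → 5.75% + 1.75% municipal = 7.5% → £1.983
Game controller £40.43: consumer electronics → 9.75% + 0% municipal = 9.75% → £3.941925
Wall clock £25.56: all other goods → 5.75% + 1.75% municipal = 7.5% → £1.917
Unrounded tax sum = £12.061425 → £12.06

£12.06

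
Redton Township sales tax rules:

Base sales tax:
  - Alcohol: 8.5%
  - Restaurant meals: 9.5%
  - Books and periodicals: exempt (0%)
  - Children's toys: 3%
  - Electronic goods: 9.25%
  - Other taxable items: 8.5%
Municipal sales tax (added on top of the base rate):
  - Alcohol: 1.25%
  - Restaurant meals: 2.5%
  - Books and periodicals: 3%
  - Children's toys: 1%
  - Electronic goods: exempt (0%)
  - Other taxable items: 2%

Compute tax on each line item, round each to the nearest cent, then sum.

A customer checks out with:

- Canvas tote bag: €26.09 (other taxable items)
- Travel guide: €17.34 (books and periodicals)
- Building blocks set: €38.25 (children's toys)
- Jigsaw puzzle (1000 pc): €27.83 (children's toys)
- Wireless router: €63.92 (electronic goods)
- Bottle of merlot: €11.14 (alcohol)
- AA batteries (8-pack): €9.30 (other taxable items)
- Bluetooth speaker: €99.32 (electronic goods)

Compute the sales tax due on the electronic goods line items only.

€15.10

Wireless router €63.92: electronic goods → 9.25% + 0% municipal = 9.25% → €5.91
Bluetooth speaker €99.32: electronic goods → 9.25% + 0% municipal = 9.25% → €9.19
Tax on electronic goods = €5.91 + €9.19 = €15.10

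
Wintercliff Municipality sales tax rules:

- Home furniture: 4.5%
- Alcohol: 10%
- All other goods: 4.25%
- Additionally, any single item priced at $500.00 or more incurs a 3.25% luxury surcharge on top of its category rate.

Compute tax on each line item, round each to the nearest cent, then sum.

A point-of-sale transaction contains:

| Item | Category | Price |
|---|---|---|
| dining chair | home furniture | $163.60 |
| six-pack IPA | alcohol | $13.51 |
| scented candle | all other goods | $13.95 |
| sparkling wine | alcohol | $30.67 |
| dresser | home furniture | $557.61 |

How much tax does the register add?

Dining chair $163.60: home furniture → 4.5% → $7.36
Six-pack IPA $13.51: alcohol → 10% → $1.35
Scented candle $13.95: all other goods → 4.25% → $0.59
Sparkling wine $30.67: alcohol → 10% → $3.07
Dresser $557.61: home furniture → 4.5% + 3.25% surcharge = 7.75% → $43.21
Total tax = $7.36 + $1.35 + $0.59 + $3.07 + $43.21 = $55.58

$55.58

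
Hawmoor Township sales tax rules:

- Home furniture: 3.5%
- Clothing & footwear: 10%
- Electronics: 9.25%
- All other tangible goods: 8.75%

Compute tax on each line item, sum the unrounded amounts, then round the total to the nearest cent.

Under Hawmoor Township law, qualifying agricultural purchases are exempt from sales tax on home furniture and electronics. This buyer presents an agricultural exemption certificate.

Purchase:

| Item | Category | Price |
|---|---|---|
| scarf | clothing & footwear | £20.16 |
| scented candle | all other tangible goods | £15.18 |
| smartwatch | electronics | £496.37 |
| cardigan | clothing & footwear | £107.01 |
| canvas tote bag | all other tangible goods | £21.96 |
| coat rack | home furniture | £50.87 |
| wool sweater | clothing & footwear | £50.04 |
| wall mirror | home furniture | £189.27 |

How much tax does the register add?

£20.97

Scarf £20.16: clothing & footwear → 10% → £2.016
Scented candle £15.18: all other tangible goods → 8.75% → £1.32825
Smartwatch £496.37: electronics, buyer-exempt → 0% → £0.00
Cardigan £107.01: clothing & footwear → 10% → £10.701
Canvas tote bag £21.96: all other tangible goods → 8.75% → £1.9215
Coat rack £50.87: home furniture, buyer-exempt → 0% → £0.00
Wool sweater £50.04: clothing & footwear → 10% → £5.004
Wall mirror £189.27: home furniture, buyer-exempt → 0% → £0.00
Unrounded tax sum = £20.97075 → £20.97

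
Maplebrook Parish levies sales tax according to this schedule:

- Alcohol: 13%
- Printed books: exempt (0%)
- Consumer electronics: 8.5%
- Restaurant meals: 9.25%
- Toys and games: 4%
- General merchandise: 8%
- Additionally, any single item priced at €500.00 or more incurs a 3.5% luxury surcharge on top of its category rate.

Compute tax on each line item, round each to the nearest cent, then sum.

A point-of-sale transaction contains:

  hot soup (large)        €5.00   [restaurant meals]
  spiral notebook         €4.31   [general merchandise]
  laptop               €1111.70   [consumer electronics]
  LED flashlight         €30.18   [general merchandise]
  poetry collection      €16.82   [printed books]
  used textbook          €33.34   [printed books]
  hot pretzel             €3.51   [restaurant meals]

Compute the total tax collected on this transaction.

€136.93

Hot soup (large) €5.00: restaurant meals → 9.25% → €0.46
Spiral notebook €4.31: general merchandise → 8% → €0.34
Laptop €1111.70: consumer electronics → 8.5% + 3.5% surcharge = 12% → €133.40
LED flashlight €30.18: general merchandise → 8% → €2.41
Poetry collection €16.82: printed books → 0% → €0.00
Used textbook €33.34: printed books → 0% → €0.00
Hot pretzel €3.51: restaurant meals → 9.25% → €0.32
Total tax = €0.46 + €0.34 + €133.40 + €2.41 + €0.32 = €136.93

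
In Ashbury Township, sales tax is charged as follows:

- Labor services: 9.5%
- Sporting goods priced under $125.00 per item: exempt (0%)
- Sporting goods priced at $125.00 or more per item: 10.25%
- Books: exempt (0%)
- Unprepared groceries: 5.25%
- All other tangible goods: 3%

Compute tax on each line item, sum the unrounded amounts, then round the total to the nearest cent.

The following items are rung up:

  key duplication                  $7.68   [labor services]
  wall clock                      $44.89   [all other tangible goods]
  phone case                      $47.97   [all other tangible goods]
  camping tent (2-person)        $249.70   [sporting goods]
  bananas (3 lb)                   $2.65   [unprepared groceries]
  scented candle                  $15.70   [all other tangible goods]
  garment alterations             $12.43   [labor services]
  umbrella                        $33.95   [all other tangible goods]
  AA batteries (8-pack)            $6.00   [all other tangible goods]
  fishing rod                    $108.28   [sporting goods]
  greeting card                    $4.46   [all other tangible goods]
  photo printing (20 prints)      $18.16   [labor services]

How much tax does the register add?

Key duplication $7.68: labor services → 9.5% → $0.7296
Wall clock $44.89: all other tangible goods → 3% → $1.3467
Phone case $47.97: all other tangible goods → 3% → $1.4391
Camping tent (2-person) $249.70: sporting goods, $125.00 or more → 10.25% → $25.59425
Bananas (3 lb) $2.65: unprepared groceries → 5.25% → $0.139125
Scented candle $15.70: all other tangible goods → 3% → $0.471
Garment alterations $12.43: labor services → 9.5% → $1.18085
Umbrella $33.95: all other tangible goods → 3% → $1.0185
AA batteries (8-pack) $6.00: all other tangible goods → 3% → $0.18
Fishing rod $108.28: sporting goods, under $125.00 → 0% → $0.00
Greeting card $4.46: all other tangible goods → 3% → $0.1338
Photo printing (20 prints) $18.16: labor services → 9.5% → $1.7252
Unrounded tax sum = $33.958125 → $33.96

$33.96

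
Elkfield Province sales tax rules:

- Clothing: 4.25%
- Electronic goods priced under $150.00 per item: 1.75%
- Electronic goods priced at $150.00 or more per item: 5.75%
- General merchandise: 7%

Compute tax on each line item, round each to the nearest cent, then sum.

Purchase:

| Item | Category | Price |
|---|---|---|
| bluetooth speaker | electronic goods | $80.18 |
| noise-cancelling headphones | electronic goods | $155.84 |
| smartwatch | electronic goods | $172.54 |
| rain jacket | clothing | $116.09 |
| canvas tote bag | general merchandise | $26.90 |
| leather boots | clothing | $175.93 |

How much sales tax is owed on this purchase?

$34.57

Bluetooth speaker $80.18: electronic goods, under $150.00 → 1.75% → $1.40
Noise-cancelling headphones $155.84: electronic goods, $150.00 or more → 5.75% → $8.96
Smartwatch $172.54: electronic goods, $150.00 or more → 5.75% → $9.92
Rain jacket $116.09: clothing → 4.25% → $4.93
Canvas tote bag $26.90: general merchandise → 7% → $1.88
Leather boots $175.93: clothing → 4.25% → $7.48
Total tax = $1.40 + $8.96 + $9.92 + $4.93 + $1.88 + $7.48 = $34.57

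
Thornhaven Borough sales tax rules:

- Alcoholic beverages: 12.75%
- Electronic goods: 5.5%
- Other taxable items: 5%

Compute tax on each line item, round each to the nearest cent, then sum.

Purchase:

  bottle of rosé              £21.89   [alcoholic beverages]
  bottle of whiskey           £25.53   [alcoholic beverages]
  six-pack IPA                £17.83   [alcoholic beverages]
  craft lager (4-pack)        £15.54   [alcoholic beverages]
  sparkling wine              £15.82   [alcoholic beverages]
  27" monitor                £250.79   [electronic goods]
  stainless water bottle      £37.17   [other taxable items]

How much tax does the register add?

Bottle of rosé £21.89: alcoholic beverages → 12.75% → £2.79
Bottle of whiskey £25.53: alcoholic beverages → 12.75% → £3.26
Six-pack IPA £17.83: alcoholic beverages → 12.75% → £2.27
Craft lager (4-pack) £15.54: alcoholic beverages → 12.75% → £1.98
Sparkling wine £15.82: alcoholic beverages → 12.75% → £2.02
27" monitor £250.79: electronic goods → 5.5% → £13.79
Stainless water bottle £37.17: other taxable items → 5% → £1.86
Total tax = £2.79 + £3.26 + £2.27 + £1.98 + £2.02 + £13.79 + £1.86 = £27.97

£27.97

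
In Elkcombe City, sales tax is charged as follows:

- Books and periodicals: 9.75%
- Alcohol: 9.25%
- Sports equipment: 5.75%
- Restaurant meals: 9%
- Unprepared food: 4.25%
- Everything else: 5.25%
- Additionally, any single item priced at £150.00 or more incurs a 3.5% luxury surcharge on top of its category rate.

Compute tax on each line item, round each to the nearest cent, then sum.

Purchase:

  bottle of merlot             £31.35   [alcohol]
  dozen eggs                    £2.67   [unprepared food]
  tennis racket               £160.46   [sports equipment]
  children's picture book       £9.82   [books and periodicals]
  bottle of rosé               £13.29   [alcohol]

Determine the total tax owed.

Bottle of merlot £31.35: alcohol → 9.25% → £2.90
Dozen eggs £2.67: unprepared food → 4.25% → £0.11
Tennis racket £160.46: sports equipment → 5.75% + 3.5% surcharge = 9.25% → £14.84
Children's picture book £9.82: books and periodicals → 9.75% → £0.96
Bottle of rosé £13.29: alcohol → 9.25% → £1.23
Total tax = £2.90 + £0.11 + £14.84 + £0.96 + £1.23 = £20.04

£20.04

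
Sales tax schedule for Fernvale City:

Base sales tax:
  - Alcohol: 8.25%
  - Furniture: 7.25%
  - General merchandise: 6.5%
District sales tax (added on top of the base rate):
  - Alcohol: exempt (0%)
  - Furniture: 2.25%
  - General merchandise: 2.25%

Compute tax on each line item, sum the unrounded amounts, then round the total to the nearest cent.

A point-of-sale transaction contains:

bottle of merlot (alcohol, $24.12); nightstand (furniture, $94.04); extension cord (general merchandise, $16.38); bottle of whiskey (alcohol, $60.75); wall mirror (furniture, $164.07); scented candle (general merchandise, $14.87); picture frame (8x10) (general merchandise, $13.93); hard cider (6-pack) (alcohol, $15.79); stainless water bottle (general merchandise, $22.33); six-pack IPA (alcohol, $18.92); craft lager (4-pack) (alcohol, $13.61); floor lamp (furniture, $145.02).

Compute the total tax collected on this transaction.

$55.19

Bottle of merlot $24.12: alcohol → 8.25% + 0% district = 8.25% → $1.9899
Nightstand $94.04: furniture → 7.25% + 2.25% district = 9.5% → $8.9338
Extension cord $16.38: general merchandise → 6.5% + 2.25% district = 8.75% → $1.43325
Bottle of whiskey $60.75: alcohol → 8.25% + 0% district = 8.25% → $5.011875
Wall mirror $164.07: furniture → 7.25% + 2.25% district = 9.5% → $15.58665
Scented candle $14.87: general merchandise → 6.5% + 2.25% district = 8.75% → $1.301125
Picture frame (8x10) $13.93: general merchandise → 6.5% + 2.25% district = 8.75% → $1.218875
Hard cider (6-pack) $15.79: alcohol → 8.25% + 0% district = 8.25% → $1.302675
Stainless water bottle $22.33: general merchandise → 6.5% + 2.25% district = 8.75% → $1.953875
Six-pack IPA $18.92: alcohol → 8.25% + 0% district = 8.25% → $1.5609
Craft lager (4-pack) $13.61: alcohol → 8.25% + 0% district = 8.25% → $1.122825
Floor lamp $145.02: furniture → 7.25% + 2.25% district = 9.5% → $13.7769
Unrounded tax sum = $55.19265 → $55.19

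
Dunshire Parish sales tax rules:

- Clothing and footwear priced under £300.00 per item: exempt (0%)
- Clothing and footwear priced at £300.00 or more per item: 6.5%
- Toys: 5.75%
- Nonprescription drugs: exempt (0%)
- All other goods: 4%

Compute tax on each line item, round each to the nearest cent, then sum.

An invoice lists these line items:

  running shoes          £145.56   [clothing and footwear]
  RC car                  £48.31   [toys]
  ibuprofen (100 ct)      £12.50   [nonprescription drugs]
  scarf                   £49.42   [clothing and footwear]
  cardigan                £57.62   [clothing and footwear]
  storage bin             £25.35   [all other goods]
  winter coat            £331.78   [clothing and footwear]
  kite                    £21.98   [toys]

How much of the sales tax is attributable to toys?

RC car £48.31: toys → 5.75% → £2.78
Kite £21.98: toys → 5.75% → £1.26
Tax on toys = £2.78 + £1.26 = £4.04

£4.04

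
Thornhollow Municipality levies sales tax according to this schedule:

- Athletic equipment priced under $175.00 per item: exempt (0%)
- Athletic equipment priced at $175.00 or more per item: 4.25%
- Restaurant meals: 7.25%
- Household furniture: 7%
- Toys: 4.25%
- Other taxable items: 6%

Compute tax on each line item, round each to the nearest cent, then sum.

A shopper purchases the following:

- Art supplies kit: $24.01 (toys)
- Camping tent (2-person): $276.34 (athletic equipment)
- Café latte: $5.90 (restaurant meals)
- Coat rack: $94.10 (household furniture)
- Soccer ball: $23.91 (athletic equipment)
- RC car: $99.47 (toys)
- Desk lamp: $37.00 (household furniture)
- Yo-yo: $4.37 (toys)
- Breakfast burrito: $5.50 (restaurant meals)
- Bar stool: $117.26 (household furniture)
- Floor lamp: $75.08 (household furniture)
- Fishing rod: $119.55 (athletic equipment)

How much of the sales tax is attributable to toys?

$5.44

Art supplies kit $24.01: toys → 4.25% → $1.02
RC car $99.47: toys → 4.25% → $4.23
Yo-yo $4.37: toys → 4.25% → $0.19
Tax on toys = $1.02 + $4.23 + $0.19 = $5.44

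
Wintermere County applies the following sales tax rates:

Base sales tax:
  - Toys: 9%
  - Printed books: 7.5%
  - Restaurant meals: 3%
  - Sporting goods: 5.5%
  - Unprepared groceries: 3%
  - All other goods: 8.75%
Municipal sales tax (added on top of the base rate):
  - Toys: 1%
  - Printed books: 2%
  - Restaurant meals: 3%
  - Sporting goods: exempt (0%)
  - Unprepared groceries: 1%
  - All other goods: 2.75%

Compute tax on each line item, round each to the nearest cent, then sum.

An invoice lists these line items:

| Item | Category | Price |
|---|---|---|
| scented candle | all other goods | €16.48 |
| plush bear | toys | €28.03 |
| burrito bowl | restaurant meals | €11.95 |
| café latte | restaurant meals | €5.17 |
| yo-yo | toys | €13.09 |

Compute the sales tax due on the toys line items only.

€4.11

Plush bear €28.03: toys → 9% + 1% municipal = 10% → €2.80
Yo-yo €13.09: toys → 9% + 1% municipal = 10% → €1.31
Tax on toys = €2.80 + €1.31 = €4.11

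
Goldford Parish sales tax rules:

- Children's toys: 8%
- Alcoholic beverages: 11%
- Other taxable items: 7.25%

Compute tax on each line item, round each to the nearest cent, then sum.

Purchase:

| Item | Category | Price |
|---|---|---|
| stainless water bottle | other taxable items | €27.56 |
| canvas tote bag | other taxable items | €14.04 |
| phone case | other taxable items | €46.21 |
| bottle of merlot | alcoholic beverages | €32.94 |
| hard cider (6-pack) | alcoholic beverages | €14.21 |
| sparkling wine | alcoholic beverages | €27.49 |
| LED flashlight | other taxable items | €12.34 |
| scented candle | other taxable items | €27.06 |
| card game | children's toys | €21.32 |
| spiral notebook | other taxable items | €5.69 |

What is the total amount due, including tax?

€248.40

Stainless water bottle €27.56: other taxable items → 7.25% → €2.00
Canvas tote bag €14.04: other taxable items → 7.25% → €1.02
Phone case €46.21: other taxable items → 7.25% → €3.35
Bottle of merlot €32.94: alcoholic beverages → 11% → €3.62
Hard cider (6-pack) €14.21: alcoholic beverages → 11% → €1.56
Sparkling wine €27.49: alcoholic beverages → 11% → €3.02
LED flashlight €12.34: other taxable items → 7.25% → €0.89
Scented candle €27.06: other taxable items → 7.25% → €1.96
Card game €21.32: children's toys → 8% → €1.71
Spiral notebook €5.69: other taxable items → 7.25% → €0.41
Subtotal = €228.86; tax = €19.54; total due = €248.40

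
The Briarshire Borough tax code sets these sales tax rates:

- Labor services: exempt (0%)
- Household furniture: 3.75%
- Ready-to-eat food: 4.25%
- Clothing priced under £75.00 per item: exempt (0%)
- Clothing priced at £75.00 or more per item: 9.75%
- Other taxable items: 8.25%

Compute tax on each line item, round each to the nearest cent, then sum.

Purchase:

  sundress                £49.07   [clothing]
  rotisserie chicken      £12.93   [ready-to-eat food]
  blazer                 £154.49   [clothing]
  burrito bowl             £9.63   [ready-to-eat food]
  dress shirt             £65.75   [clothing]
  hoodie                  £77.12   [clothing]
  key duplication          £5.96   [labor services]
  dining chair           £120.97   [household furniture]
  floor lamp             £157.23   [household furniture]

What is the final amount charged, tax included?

Sundress £49.07: clothing, under £75.00 → 0% → £0.00
Rotisserie chicken £12.93: ready-to-eat food → 4.25% → £0.55
Blazer £154.49: clothing, £75.00 or more → 9.75% → £15.06
Burrito bowl £9.63: ready-to-eat food → 4.25% → £0.41
Dress shirt £65.75: clothing, under £75.00 → 0% → £0.00
Hoodie £77.12: clothing, £75.00 or more → 9.75% → £7.52
Key duplication £5.96: labor services → 0% → £0.00
Dining chair £120.97: household furniture → 3.75% → £4.54
Floor lamp £157.23: household furniture → 3.75% → £5.90
Subtotal = £653.15; tax = £33.98; total due = £687.13

£687.13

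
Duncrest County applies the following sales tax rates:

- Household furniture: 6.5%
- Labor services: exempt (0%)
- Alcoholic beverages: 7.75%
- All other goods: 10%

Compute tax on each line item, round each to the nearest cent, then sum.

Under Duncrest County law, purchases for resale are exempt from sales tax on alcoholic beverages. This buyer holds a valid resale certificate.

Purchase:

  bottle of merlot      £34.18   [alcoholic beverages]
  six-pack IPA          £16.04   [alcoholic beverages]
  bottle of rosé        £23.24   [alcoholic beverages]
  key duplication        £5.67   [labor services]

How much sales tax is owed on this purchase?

Bottle of merlot £34.18: alcoholic beverages, buyer-exempt → 0% → £0.00
Six-pack IPA £16.04: alcoholic beverages, buyer-exempt → 0% → £0.00
Bottle of rosé £23.24: alcoholic beverages, buyer-exempt → 0% → £0.00
Key duplication £5.67: labor services → 0% → £0.00
Total tax = £0.00

£0.00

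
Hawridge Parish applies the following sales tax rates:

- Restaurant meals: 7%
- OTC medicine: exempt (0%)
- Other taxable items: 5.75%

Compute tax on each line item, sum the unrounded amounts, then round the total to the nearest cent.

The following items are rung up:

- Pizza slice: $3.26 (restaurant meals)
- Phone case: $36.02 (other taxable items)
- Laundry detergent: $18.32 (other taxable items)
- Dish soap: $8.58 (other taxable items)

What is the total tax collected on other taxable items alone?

Phone case $36.02: other taxable items → 5.75% → $2.07115
Laundry detergent $18.32: other taxable items → 5.75% → $1.0534
Dish soap $8.58: other taxable items → 5.75% → $0.49335
Tax on other taxable items: unrounded sum = $3.6179 → $3.62

$3.62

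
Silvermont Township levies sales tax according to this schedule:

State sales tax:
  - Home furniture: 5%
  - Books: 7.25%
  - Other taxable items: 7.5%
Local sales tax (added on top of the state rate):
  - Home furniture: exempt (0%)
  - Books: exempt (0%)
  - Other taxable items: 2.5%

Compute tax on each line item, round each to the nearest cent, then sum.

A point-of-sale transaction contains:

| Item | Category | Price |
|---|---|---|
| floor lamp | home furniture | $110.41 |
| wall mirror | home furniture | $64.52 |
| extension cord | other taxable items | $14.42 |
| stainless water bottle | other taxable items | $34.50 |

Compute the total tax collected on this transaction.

$13.64

Floor lamp $110.41: home furniture → 5% + 0% local = 5% → $5.52
Wall mirror $64.52: home furniture → 5% + 0% local = 5% → $3.23
Extension cord $14.42: other taxable items → 7.5% + 2.5% local = 10% → $1.44
Stainless water bottle $34.50: other taxable items → 7.5% + 2.5% local = 10% → $3.45
Total tax = $5.52 + $3.23 + $1.44 + $3.45 = $13.64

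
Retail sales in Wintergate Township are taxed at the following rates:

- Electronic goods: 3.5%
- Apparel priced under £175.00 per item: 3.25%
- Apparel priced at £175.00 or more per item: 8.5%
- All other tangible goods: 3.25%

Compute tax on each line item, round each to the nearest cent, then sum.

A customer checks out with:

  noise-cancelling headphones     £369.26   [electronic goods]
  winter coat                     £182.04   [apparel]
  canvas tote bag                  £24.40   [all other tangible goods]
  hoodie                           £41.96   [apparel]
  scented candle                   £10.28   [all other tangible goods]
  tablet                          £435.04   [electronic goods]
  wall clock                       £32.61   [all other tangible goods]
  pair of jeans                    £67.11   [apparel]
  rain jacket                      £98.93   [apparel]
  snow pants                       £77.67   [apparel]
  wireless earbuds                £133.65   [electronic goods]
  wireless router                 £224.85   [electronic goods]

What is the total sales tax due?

Noise-cancelling headphones £369.26: electronic goods → 3.5% → £12.92
Winter coat £182.04: apparel, £175.00 or more → 8.5% → £15.47
Canvas tote bag £24.40: all other tangible goods → 3.25% → £0.79
Hoodie £41.96: apparel, under £175.00 → 3.25% → £1.36
Scented candle £10.28: all other tangible goods → 3.25% → £0.33
Tablet £435.04: electronic goods → 3.5% → £15.23
Wall clock £32.61: all other tangible goods → 3.25% → £1.06
Pair of jeans £67.11: apparel, under £175.00 → 3.25% → £2.18
Rain jacket £98.93: apparel, under £175.00 → 3.25% → £3.22
Snow pants £77.67: apparel, under £175.00 → 3.25% → £2.52
Wireless earbuds £133.65: electronic goods → 3.5% → £4.68
Wireless router £224.85: electronic goods → 3.5% → £7.87
Total tax = £12.92 + £15.47 + £0.79 + £1.36 + £0.33 + £15.23 + £1.06 + £2.18 + £3.22 + £2.52 + £4.68 + £7.87 = £67.63

£67.63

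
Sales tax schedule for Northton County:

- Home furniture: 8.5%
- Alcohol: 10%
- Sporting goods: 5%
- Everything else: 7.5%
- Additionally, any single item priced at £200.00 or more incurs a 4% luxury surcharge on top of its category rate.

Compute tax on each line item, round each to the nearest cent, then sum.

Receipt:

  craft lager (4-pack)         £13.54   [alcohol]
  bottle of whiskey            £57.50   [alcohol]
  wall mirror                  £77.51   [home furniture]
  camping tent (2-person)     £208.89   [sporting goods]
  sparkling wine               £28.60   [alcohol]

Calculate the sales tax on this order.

£35.35

Craft lager (4-pack) £13.54: alcohol → 10% → £1.35
Bottle of whiskey £57.50: alcohol → 10% → £5.75
Wall mirror £77.51: home furniture → 8.5% → £6.59
Camping tent (2-person) £208.89: sporting goods → 5% + 4% surcharge = 9% → £18.80
Sparkling wine £28.60: alcohol → 10% → £2.86
Total tax = £1.35 + £5.75 + £6.59 + £18.80 + £2.86 = £35.35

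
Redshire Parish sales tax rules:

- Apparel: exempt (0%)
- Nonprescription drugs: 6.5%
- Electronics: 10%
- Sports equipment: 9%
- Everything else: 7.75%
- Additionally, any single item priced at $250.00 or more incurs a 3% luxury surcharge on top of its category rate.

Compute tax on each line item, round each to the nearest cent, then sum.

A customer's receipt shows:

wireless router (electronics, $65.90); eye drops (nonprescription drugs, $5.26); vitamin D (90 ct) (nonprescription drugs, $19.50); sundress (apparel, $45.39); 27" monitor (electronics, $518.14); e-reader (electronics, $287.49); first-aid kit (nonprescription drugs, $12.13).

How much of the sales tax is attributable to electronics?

Wireless router $65.90: electronics → 10% → $6.59
27" monitor $518.14: electronics → 10% + 3% surcharge = 13% → $67.36
E-reader $287.49: electronics → 10% + 3% surcharge = 13% → $37.37
Tax on electronics = $6.59 + $67.36 + $37.37 = $111.32

$111.32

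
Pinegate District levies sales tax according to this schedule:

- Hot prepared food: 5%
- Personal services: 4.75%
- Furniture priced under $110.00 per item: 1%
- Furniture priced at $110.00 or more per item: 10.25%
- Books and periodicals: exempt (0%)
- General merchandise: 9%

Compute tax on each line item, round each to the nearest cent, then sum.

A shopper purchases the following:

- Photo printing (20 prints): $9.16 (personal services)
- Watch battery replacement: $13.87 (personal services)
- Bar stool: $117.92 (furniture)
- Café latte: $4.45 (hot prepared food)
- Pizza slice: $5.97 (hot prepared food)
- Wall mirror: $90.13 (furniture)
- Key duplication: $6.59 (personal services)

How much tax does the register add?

Photo printing (20 prints) $9.16: personal services → 4.75% → $0.44
Watch battery replacement $13.87: personal services → 4.75% → $0.66
Bar stool $117.92: furniture, $110.00 or more → 10.25% → $12.09
Café latte $4.45: hot prepared food → 5% → $0.22
Pizza slice $5.97: hot prepared food → 5% → $0.30
Wall mirror $90.13: furniture, under $110.00 → 1% → $0.90
Key duplication $6.59: personal services → 4.75% → $0.31
Total tax = $0.44 + $0.66 + $12.09 + $0.22 + $0.30 + $0.90 + $0.31 = $14.92

$14.92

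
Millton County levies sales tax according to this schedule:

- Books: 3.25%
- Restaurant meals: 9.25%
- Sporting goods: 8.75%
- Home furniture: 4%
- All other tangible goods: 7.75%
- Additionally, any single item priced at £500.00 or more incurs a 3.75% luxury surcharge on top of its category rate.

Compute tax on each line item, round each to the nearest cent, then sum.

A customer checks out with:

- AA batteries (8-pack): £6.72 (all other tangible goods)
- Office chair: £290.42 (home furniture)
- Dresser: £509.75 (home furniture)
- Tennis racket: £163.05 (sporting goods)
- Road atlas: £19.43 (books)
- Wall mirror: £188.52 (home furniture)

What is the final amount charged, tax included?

£1251.98

AA batteries (8-pack) £6.72: all other tangible goods → 7.75% → £0.52
Office chair £290.42: home furniture → 4% → £11.62
Dresser £509.75: home furniture → 4% + 3.75% surcharge = 7.75% → £39.51
Tennis racket £163.05: sporting goods → 8.75% → £14.27
Road atlas £19.43: books → 3.25% → £0.63
Wall mirror £188.52: home furniture → 4% → £7.54
Subtotal = £1177.89; tax = £74.09; total due = £1251.98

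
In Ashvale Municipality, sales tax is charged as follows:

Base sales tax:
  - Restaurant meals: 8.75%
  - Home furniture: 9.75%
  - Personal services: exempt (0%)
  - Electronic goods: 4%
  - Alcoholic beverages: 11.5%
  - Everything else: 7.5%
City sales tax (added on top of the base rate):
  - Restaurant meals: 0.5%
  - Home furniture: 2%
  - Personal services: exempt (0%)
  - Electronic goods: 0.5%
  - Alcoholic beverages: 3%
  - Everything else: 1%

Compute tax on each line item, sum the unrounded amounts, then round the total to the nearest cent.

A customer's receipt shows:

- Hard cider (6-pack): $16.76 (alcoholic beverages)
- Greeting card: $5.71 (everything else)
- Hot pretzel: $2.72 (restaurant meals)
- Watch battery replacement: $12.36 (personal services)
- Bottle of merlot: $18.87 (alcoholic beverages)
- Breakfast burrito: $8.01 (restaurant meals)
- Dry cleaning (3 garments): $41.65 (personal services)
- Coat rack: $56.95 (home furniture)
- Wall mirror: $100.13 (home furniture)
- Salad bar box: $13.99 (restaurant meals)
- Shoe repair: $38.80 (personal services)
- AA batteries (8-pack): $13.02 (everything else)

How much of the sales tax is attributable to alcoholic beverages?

Hard cider (6-pack) $16.76: alcoholic beverages → 11.5% + 3% city = 14.5% → $2.4302
Bottle of merlot $18.87: alcoholic beverages → 11.5% + 3% city = 14.5% → $2.73615
Tax on alcoholic beverages: unrounded sum = $5.16635 → $5.17

$5.17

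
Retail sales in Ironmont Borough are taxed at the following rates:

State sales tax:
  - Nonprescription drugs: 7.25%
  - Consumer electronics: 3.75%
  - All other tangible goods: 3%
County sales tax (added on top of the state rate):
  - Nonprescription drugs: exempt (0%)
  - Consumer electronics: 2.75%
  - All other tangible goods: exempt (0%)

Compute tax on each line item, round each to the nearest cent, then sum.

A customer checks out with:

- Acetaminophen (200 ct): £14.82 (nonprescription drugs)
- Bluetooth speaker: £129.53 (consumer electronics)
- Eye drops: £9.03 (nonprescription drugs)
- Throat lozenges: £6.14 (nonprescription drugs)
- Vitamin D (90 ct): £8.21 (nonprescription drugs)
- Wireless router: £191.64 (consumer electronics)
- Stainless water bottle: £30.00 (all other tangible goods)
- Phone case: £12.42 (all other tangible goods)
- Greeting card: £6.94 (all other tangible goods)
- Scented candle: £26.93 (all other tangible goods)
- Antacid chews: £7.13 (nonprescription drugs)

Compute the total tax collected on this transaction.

Acetaminophen (200 ct) £14.82: nonprescription drugs → 7.25% + 0% county = 7.25% → £1.07
Bluetooth speaker £129.53: consumer electronics → 3.75% + 2.75% county = 6.5% → £8.42
Eye drops £9.03: nonprescription drugs → 7.25% + 0% county = 7.25% → £0.65
Throat lozenges £6.14: nonprescription drugs → 7.25% + 0% county = 7.25% → £0.45
Vitamin D (90 ct) £8.21: nonprescription drugs → 7.25% + 0% county = 7.25% → £0.60
Wireless router £191.64: consumer electronics → 3.75% + 2.75% county = 6.5% → £12.46
Stainless water bottle £30.00: all other tangible goods → 3% + 0% county = 3% → £0.90
Phone case £12.42: all other tangible goods → 3% + 0% county = 3% → £0.37
Greeting card £6.94: all other tangible goods → 3% + 0% county = 3% → £0.21
Scented candle £26.93: all other tangible goods → 3% + 0% county = 3% → £0.81
Antacid chews £7.13: nonprescription drugs → 7.25% + 0% county = 7.25% → £0.52
Total tax = £1.07 + £8.42 + £0.65 + £0.45 + £0.60 + £12.46 + £0.90 + £0.37 + £0.21 + £0.81 + £0.52 = £26.46

£26.46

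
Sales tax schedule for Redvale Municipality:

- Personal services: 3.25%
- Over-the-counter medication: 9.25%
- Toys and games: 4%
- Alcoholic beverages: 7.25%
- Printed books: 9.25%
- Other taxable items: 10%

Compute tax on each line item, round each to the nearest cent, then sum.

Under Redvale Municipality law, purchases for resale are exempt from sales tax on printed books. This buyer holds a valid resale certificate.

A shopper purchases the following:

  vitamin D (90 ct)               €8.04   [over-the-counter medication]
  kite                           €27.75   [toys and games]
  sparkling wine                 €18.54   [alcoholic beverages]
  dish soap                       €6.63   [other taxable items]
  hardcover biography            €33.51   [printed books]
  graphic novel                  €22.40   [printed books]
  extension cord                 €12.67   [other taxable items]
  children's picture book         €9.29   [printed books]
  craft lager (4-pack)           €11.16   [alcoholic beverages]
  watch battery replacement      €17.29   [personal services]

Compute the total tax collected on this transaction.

Vitamin D (90 ct) €8.04: over-the-counter medication → 9.25% → €0.74
Kite €27.75: toys and games → 4% → €1.11
Sparkling wine €18.54: alcoholic beverages → 7.25% → €1.34
Dish soap €6.63: other taxable items → 10% → €0.66
Hardcover biography €33.51: printed books, buyer-exempt → 0% → €0.00
Graphic novel €22.40: printed books, buyer-exempt → 0% → €0.00
Extension cord €12.67: other taxable items → 10% → €1.27
Children's picture book €9.29: printed books, buyer-exempt → 0% → €0.00
Craft lager (4-pack) €11.16: alcoholic beverages → 7.25% → €0.81
Watch battery replacement €17.29: personal services → 3.25% → €0.56
Total tax = €0.74 + €1.11 + €1.34 + €0.66 + €1.27 + €0.81 + €0.56 = €6.49

€6.49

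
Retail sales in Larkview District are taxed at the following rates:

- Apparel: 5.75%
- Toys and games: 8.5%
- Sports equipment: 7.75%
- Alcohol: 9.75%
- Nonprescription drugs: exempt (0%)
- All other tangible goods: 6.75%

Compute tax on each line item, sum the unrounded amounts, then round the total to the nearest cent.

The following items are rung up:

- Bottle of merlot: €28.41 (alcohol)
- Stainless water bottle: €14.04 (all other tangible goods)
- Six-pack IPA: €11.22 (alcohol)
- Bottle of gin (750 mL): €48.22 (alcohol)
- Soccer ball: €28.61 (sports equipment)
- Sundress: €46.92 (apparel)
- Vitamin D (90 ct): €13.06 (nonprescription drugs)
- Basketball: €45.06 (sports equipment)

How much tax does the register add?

€17.92

Bottle of merlot €28.41: alcohol → 9.75% → €2.769975
Stainless water bottle €14.04: all other tangible goods → 6.75% → €0.9477
Six-pack IPA €11.22: alcohol → 9.75% → €1.09395
Bottle of gin (750 mL) €48.22: alcohol → 9.75% → €4.70145
Soccer ball €28.61: sports equipment → 7.75% → €2.217275
Sundress €46.92: apparel → 5.75% → €2.6979
Vitamin D (90 ct) €13.06: nonprescription drugs → 0% → €0.00
Basketball €45.06: sports equipment → 7.75% → €3.49215
Unrounded tax sum = €17.9204 → €17.92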